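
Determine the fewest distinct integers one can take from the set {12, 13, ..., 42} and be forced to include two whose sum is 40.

Two chosen integers sum to 40 exactly when both halves of some pair {x, 40−x} with 12 ≤ x ≤ 40−x ≤ 28 are chosen — 8 such pairs.
The remaining 15 elements (those with no distinct partner in range) can never complete a 40-sum, so the worst case takes all of them and one from each pair: 15 + 8 = 23.
By the pigeonhole principle, the 24th integer has to be the second member of some pair, so 23 + 1 = 24.

24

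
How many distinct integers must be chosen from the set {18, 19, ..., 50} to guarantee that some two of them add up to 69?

18

Group the elements by complementary pair {x, 69−x}: {19,50}, {20,49}, {21,48}, …, giving 16 two-element pairs and 1 integer whose partner 69−x falls outside [18,50].
Treating each of those 17 groups as a pigeonhole, one can pick one integer per group — 17 integers — with no two summing to 69.
The 18th integer lands in an occupied pair, forcing a sum of 69.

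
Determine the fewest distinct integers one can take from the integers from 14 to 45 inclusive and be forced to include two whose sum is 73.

A set avoiding the sum 73 can contain at most one of each pair {x, 73−x}, plus the 14 elements whose complement lies outside the range.
The integers 14, …, 36 (23 of them) are such a set: any two sum to at least 14+15 = 29 and at most 35+36 = 71 < 73.
By pigeonhole, any 24th integer completes one of the 9 pairs, so 24 choices force a sum of 73.

24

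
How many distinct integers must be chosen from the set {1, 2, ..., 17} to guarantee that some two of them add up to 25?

Group the elements by complementary pair {x, 25−x}: {8,17}, {9,16}, {10,15}, …, giving 5 two-element pairs and 7 integers whose partner 25−x falls outside [1,17].
Treating each of those 12 groups as a pigeonhole, one can pick one integer per group — 12 integers — with no two summing to 25.
The 13th integer lands in an occupied pair, forcing a sum of 25.

13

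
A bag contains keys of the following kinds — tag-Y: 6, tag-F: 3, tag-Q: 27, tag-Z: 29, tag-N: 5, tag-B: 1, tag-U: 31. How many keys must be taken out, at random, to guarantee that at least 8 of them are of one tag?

37

By the pigeonhole principle, put each drawn key into a box by tag. The largest draw with every box below 8 takes min(count, 7) from each tag; tags with fewer than 7 contribute all they have.
Σ min(cᵢ, 7) = 6 + 3 + 7 + 7 + 5 + 1 + 7 = 36.
Draw number 36 + 1 = 37 must push one box to 8.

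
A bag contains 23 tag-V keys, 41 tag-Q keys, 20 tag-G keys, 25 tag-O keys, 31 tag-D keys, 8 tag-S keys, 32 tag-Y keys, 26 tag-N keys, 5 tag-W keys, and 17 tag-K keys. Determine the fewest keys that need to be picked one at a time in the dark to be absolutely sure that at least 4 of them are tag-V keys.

In the worst case for collecting tag-V keys, every non-tag-V key comes out first.
There are 41 + 20 + 25 + 31 + 8 + 32 + 26 + 5 + 17 = 205 non-tag-V keys altogether.
After those, each further key must be tag-V, so 205 + 4 = 209 draws guarantee 4 tag-V keys.

209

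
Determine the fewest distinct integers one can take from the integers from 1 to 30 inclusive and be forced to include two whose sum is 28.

Two chosen integers sum to 28 exactly when both halves of some pair {x, 28−x} with 1 ≤ x ≤ 28−x ≤ 27 are chosen — 13 such pairs.
The remaining 4 elements (those with no distinct partner in range) can never complete a 28-sum, so the worst case takes all of them and one from each pair: 4 + 13 = 17.
By the pigeonhole principle, the 18th integer has to be the second member of some pair, so 17 + 1 = 18.

18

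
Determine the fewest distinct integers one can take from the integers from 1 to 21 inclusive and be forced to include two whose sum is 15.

15

Group the elements by complementary pair {x, 15−x}: {1,14}, {2,13}, {3,12}, …, giving 7 two-element pairs and 7 integers whose partner 15−x falls outside [1,21].
Treating each of those 14 groups as a pigeonhole, one can pick one integer per group — 14 integers — with no two summing to 15.
The 15th integer lands in an occupied pair, forcing a sum of 15.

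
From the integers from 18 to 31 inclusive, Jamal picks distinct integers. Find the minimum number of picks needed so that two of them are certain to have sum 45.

Group the elements by complementary pair {x, 45−x}: {18,27}, {19,26}, {20,25}, …, giving 5 two-element pairs and 4 integers whose partner 45−x falls outside [18,31].
Treating each of those 9 groups as a pigeonhole, one can pick one integer per group — 9 integers — with no two summing to 45.
The 10th integer lands in an occupied pair, forcing a sum of 45.

10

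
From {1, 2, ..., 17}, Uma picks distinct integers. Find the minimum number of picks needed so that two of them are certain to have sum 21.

Group the elements by complementary pair {x, 21−x}: {4,17}, {5,16}, {6,15}, …, giving 7 two-element pairs and 3 integers whose partner 21−x falls outside [1,17].
Pigeonhole: treating each of those 10 groups as a pigeonhole, one can pick one integer per group — 10 integers — with no two summing to 21.
The 11th integer lands in an occupied pair, forcing a sum of 21.

11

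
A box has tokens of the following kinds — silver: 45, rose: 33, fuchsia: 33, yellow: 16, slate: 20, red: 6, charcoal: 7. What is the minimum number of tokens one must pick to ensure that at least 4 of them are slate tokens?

144

In the worst case for collecting slate tokens, every non-slate token comes out first.
There are 45 + 33 + 33 + 16 + 6 + 7 = 140 non-slate tokens altogether.
After those, each further token must be slate, so 140 + 4 = 144 draws guarantee 4 slate tokens.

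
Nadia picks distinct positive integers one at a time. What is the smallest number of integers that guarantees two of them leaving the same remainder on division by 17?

By pigeonhole, the 17 residue classes mod 17 are the pigeonholes.
With 17 integers one could put 1 in each residue class and have no class reach 2.
The 18th integer pushes some class to 2, so 17·1 + 1 = 18.

18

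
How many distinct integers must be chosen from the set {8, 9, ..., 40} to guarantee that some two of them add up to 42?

Two chosen integers sum to 42 exactly when both halves of some pair {x, 42−x} with 8 ≤ x ≤ 42−x ≤ 34 are chosen — 13 such pairs.
The remaining 7 elements (those with no distinct partner in range) can never complete a 42-sum, so the worst case takes all of them and one from each pair: 7 + 13 = 20.
The 21st integer has to be the second member of some pair, so 20 + 1 = 21.

21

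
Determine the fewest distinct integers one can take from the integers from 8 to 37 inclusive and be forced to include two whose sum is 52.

20

Group the elements by complementary pair {x, 52−x}: {15,37}, {16,36}, {17,35}, …, giving 11 two-element pairs, the single value 26 (it cannot pair with itself since the integers are distinct), and 7 integers whose partner 52−x falls outside [8,37].
By the pigeonhole principle, treating each of those 19 groups as a pigeonhole, one can pick one integer per group — 19 integers — with no two summing to 52.
The 20th integer lands in an occupied pair, forcing a sum of 52.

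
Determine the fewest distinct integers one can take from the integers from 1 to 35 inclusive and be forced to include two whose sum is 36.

19

Group the elements by complementary pair {x, 36−x}: {1,35}, {2,34}, {3,33}, …, giving 17 two-element pairs and the single value 18 (it cannot pair with itself since the integers are distinct).
By the pigeonhole principle, treating each of those 18 groups as a pigeonhole, one can pick one integer per group — 18 integers — with no two summing to 36.
The 19th integer lands in an occupied pair, forcing a sum of 36.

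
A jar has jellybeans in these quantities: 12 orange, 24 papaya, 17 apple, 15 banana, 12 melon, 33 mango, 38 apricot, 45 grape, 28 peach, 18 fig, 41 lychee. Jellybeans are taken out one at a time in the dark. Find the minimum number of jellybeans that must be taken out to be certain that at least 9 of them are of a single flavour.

89

The 11 flavours are the holes; the jellybeans drawn are the pigeons.
To avoid 9 of any one flavour, the worst case takes at most 8 of each flavour.
That gives 8 + 8 + 8 + 8 + 8 + 8 + 8 + 8 + 8 + 8 + 8 = 88 jellybeans with no flavour reaching 9.
The next jellybean forces some flavour to 9, so 88 + 1 = 89.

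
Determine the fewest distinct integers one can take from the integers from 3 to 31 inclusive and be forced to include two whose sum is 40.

19

Group the elements by complementary pair {x, 40−x}: {9,31}, {10,30}, {11,29}, …, giving 11 two-element pairs; the single value 20 (it cannot pair with itself since the integers are distinct); and 6 integers whose partner 40−x falls outside [3,31].
Treating each of those 18 groups as a pigeonhole, one can pick one integer per group — 18 integers — with no two summing to 40.
The 19th integer lands in an occupied pair, forcing a sum of 40.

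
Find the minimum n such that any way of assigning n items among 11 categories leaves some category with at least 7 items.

67

With 66 items one could put exactly 6 in each of the 11 categories, and no category would reach 7.
By pigeonhole, one more item must land in a category that already has 6, giving it 7.
So 11 × 6 + 1 = 67 items are required.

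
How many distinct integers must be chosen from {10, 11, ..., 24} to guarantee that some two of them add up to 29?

Group the elements by complementary pair {x, 29−x}: {10,19}, {11,18}, {12,17}, …, giving 5 two-element pairs and 5 integers whose partner 29−x falls outside [10,24].
Treating each of those 10 groups as a pigeonhole, one can pick one integer per group — 10 integers — with no two summing to 29.
The 11th integer lands in an occupied pair, forcing a sum of 29.

11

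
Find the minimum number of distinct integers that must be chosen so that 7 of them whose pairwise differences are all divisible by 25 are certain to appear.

151

Integers whose pairwise differences are multiples of 25 are exactly those sharing a remainder mod 25. The 25 residue classes mod 25 are the pigeonholes.
With 150 integers one could put 6 in each residue class and have no class reach 7.
The 151st integer pushes some class to 7, so 25·6 + 1 = 151.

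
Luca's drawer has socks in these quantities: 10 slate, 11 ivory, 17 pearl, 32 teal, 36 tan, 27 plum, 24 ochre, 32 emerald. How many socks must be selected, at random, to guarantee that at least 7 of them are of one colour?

49

An adversary could hand out at most 6 socks per colour: 6 + 6 + 6 + 6 + 6 + 6 + 6 + 6 = 48 socks and still no colour has 7.
One more sock lands in a colour already at 6, so 49 draws are enough and 48 are not.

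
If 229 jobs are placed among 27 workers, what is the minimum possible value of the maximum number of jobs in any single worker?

By the pigeonhole principle, the 27 workers are the holes and the 229 jobs are the pigeons.
If every worker held at most 8 jobs, the total would be at most 27 × 8 = 216, which is less than 229.
So some worker holds at least ⌈229/27⌉ = 9 jobs.

9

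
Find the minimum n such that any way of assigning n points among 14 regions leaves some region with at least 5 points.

57

With 56 points one could put exactly 4 in each of the 14 regions, and no region would reach 5.
By pigeonhole, one more point must land in a region that already has 4, giving it 5.
So 14 × 4 + 1 = 57 points are required.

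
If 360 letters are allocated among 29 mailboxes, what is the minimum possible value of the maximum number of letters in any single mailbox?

The 29 mailboxes are the holes and the 360 letters are the pigeons.
If every mailbox held at most 12 letters, the total would be at most 29 × 12 = 348, which is less than 360.
So some mailbox holds at least ⌈360/29⌉ = 13 letters.

13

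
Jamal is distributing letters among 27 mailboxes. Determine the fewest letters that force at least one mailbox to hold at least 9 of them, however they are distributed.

With 216 letters one could put exactly 8 in each of the 27 mailboxes, and no mailbox would reach 9.
One more letter must land in a mailbox that already has 8, giving it 9.
So 27 × 8 + 1 = 217 letters are required.

217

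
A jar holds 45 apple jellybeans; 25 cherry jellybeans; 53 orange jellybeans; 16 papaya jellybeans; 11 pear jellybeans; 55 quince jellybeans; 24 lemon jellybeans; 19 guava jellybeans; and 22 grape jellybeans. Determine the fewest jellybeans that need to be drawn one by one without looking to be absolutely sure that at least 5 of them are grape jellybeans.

253

In the worst case for collecting grape jellybeans, every non-grape jellybean comes out first.
There are 45 + 25 + 53 + 16 + 11 + 55 + 24 + 19 = 248 non-grape jellybeans altogether.
After those, each further jellybean must be grape, so 248 + 5 = 253 draws guarantee 5 grape jellybeans.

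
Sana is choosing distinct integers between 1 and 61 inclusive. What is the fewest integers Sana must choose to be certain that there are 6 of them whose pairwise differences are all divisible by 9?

Integers whose pairwise differences are multiples of 9 are exactly those sharing a remainder mod 9. The 9 residue classes mod 9 are the pigeonholes.
With 45 integers one could put 5 in each residue class and have no class reach 6.
The 46th integer pushes some class to 6, so 9·5 + 1 = 46.

46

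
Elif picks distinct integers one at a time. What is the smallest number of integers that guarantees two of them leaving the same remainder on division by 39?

By the pigeonhole principle, the 39 residue classes mod 39 are the pigeonholes.
With 39 integers one could put 1 in each residue class and have no class reach 2.
The 40th integer pushes some class to 2, so 39·1 + 1 = 40.

40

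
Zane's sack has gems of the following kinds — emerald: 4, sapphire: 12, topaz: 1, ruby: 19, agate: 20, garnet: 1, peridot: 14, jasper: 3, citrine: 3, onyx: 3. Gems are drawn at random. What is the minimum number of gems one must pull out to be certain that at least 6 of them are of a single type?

By pigeonhole, put each drawn gem into a box by type. The largest draw with every box below 6 takes min(count, 5) from each type; types with fewer than 5 contribute all they have.
Σ min(cᵢ, 5) = 4 + 5 + 1 + 5 + 5 + 1 + 5 + 3 + 3 + 3 = 35.
Draw number 35 + 1 = 36 must push one box to 6.

36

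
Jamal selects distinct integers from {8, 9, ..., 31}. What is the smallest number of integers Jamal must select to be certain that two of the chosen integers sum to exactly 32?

Two chosen integers sum to 32 exactly when both halves of some pair {x, 32−x} with 8 ≤ x ≤ 32−x ≤ 24 are chosen — 8 such pairs.
The remaining 8 elements (those with no distinct partner in range) can never complete a 32-sum, so the worst case takes all of them and one from each pair: 8 + 8 = 16.
The 17th integer has to be the second member of some pair, so 16 + 1 = 17.

17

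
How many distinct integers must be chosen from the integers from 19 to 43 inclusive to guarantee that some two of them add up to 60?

Group the elements by complementary pair {x, 60−x}: {19,41}, {20,40}, {21,39}, …, giving 11 two-element pairs, the single value 30 (it cannot pair with itself since the integers are distinct), and 2 integers whose partner 60−x falls outside [19,43].
Pigeonhole: treating each of those 14 groups as a pigeonhole, one can pick one integer per group — 14 integers — with no two summing to 60.
The 15th integer lands in an occupied pair, forcing a sum of 60.

15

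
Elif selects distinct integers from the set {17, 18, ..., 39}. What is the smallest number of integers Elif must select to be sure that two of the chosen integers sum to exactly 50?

A set avoiding the sum 50 can contain at most one of each pair {x, 50−x}, plus the 7 elements whose complement lies outside the range or equal to its own complement.
The integers 25, …, 39 (15 of them) are such a set: any two sum to at least 25+26 = 51 > 50.
Any 16th integer completes one of the 8 pairs, so 16 choices force a sum of 50.

16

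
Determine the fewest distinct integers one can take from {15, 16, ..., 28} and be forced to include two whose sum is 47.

10

Group the elements by complementary pair {x, 47−x}: {19,28}, {20,27}, {21,26}, …, giving 5 two-element pairs and 4 integers whose partner 47−x falls outside [15,28].
Treating each of those 9 groups as a pigeonhole, one can pick one integer per group — 9 integers — with no two summing to 47.
The 10th integer lands in an occupied pair, forcing a sum of 47.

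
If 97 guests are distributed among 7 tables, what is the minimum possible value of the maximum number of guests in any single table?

14

By pigeonhole, the 7 tables are the holes and the 97 guests are the pigeons.
If every table held at most 13 guests, the total would be at most 7 × 13 = 91, which is less than 97.
So some table holds at least ⌈97/7⌉ = 14 guests.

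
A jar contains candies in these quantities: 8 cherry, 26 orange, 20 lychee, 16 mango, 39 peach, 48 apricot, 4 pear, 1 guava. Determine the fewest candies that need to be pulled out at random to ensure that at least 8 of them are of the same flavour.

The 8 flavours are the holes; the candies drawn are the pigeons.
To avoid 8 of any one flavour, the worst case takes at most 7 of each flavour, or every candy of a flavour that has fewer than 7.
That gives 7 + 7 + 7 + 7 + 7 + 7 + 4 + 1 = 47 candies with no flavour reaching 8.
The next candy forces some flavour to 8, so 47 + 1 = 48.

48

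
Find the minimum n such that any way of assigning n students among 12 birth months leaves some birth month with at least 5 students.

49

With 48 students one could put exactly 4 in each of the 12 birth months, and no birth month would reach 5.
One more student must land in a birth month that already has 4, giving it 5.
So 12 × 4 + 1 = 49 students are required.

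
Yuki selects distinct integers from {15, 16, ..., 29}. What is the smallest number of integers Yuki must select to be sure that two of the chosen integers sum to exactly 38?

12

A set avoiding the sum 38 can contain at most one of each pair {x, 38−x}, plus the 7 elements whose complement lies outside the range or equal to its own complement.
The integers 19, …, 29 (11 of them) are such a set: any two sum to at least 19+20 = 39 > 38.
Any 12th integer completes one of the 4 pairs, so 12 choices force a sum of 38.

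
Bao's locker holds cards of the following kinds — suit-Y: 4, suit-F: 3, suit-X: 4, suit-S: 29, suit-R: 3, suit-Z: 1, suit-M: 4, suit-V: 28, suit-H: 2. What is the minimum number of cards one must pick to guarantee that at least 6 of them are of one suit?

32

Put each drawn card into a box by suit. The largest draw with every box below 6 takes min(count, 5) from each suit; suits with fewer than 5 contribute all they have.
Σ min(cᵢ, 5) = 4 + 3 + 4 + 5 + 3 + 1 + 4 + 5 + 2 = 31.
Draw number 31 + 1 = 32 must push one box to 6.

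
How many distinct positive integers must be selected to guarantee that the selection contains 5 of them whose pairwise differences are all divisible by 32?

129

Integers whose pairwise differences are multiples of 32 are exactly those sharing a remainder mod 32. By pigeonhole, the 32 residue classes mod 32 are the pigeonholes.
With 128 integers one could put 4 in each residue class and have no class reach 5.
The 129th integer pushes some class to 5, so 32·4 + 1 = 129.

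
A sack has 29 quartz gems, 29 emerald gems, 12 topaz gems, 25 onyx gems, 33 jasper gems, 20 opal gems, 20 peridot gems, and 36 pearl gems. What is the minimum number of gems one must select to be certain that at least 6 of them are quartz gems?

In the worst case for collecting quartz gems, every non-quartz gem comes out first.
There are 29 + 12 + 25 + 33 + 20 + 20 + 36 = 175 non-quartz gems altogether.
After those, each further gem must be quartz, so 175 + 6 = 181 draws guarantee 6 quartz gems.

181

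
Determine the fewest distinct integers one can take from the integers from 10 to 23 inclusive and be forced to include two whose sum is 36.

10

A set avoiding the sum 36 can contain at most one of each pair {x, 36−x}, plus the 4 elements whose complement lies outside the range or equal to its own complement.
The integers 10, …, 18 (9 of them) are such a set: any two sum to at least 10+11 = 21 and at most 17+18 = 35 < 36.
Pigeonhole: any 10th integer completes one of the 5 pairs, so 10 choices force a sum of 36.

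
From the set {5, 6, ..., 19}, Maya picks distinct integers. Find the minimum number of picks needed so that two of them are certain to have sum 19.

A set avoiding the sum 19 can contain at most one of each pair {x, 19−x}, plus the 5 elements whose complement lies outside the range.
The integers 10, …, 19 (10 of them) are such a set: any two sum to at least 10+11 = 21 > 19.
Pigeonhole: any 11th integer completes one of the 5 pairs, so 11 choices force a sum of 19.

11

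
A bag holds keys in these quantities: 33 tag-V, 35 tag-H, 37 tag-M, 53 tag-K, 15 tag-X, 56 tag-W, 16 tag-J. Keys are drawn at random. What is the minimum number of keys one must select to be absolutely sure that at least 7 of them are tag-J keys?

236

In the worst case for collecting tag-J keys, every non-tag-J key comes out first.
There are 33 + 35 + 37 + 53 + 15 + 56 = 229 non-tag-J keys altogether.
After those, each further key must be tag-J, so 229 + 7 = 236 draws guarantee 7 tag-J keys.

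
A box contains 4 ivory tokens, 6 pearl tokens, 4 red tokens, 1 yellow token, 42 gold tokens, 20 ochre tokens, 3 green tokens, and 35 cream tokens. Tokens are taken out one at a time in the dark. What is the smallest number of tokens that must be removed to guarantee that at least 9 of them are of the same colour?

43

An adversary could hand out at most 8 tokens per colour (5 colours run out sooner): 4 + 6 + 4 + 1 + 8 + 8 + 3 + 8 = 42 tokens and still no colour has 9.
One more token lands in a colour already at 8, so 43 draws are enough and 42 are not.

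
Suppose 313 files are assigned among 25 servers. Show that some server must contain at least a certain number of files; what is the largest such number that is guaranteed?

13

The 25 servers are the holes and the 313 files are the pigeons.
If every server held at most 12 files, the total would be at most 25 × 12 = 300, which is less than 313.
So some server holds at least ⌈313/25⌉ = 13 files.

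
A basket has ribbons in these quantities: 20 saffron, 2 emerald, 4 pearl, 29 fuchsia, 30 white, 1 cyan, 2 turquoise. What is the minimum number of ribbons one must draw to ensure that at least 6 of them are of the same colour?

25

Put each drawn ribbon into a box by colour. The largest draw with every box below 6 takes min(count, 5) from each colour; colours with fewer than 5 contribute all they have.
Σ min(cᵢ, 5) = 5 + 2 + 4 + 5 + 5 + 1 + 2 = 24.
Draw number 24 + 1 = 25 must push one box to 6.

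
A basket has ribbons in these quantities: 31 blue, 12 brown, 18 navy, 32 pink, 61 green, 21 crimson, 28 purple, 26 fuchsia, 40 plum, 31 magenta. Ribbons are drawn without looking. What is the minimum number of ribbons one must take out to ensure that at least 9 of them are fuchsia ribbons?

In the worst case for collecting fuchsia ribbons, every non-fuchsia ribbon comes out first.
There are 31 + 12 + 18 + 32 + 61 + 21 + 28 + 40 + 31 = 274 non-fuchsia ribbons altogether.
After those, each further ribbon must be fuchsia, so 274 + 9 = 283 draws guarantee 9 fuchsia ribbons.

283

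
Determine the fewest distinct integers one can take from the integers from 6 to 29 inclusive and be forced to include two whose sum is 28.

A set avoiding the sum 28 can contain at most one of each pair {x, 28−x}, plus the 8 elements whose complement lies outside the range or equal to its own complement.
The integers 14, …, 29 (16 of them) are such a set: any two sum to at least 14+15 = 29 > 28.
Pigeonhole: any 17th integer completes one of the 8 pairs, so 17 choices force a sum of 28.

17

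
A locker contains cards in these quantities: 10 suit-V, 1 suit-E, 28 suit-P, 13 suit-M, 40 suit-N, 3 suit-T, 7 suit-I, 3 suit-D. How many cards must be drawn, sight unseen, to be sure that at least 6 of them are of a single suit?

By pigeonhole, the 8 suits are the holes; the cards drawn are the pigeons.
To avoid 6 of any one suit, the worst case takes at most 5 of each suit, or every card of a suit that has fewer than 5.
That gives 5 + 1 + 5 + 5 + 5 + 3 + 5 + 3 = 32 cards with no suit reaching 6.
The next card forces some suit to 6, so 32 + 1 = 33.

33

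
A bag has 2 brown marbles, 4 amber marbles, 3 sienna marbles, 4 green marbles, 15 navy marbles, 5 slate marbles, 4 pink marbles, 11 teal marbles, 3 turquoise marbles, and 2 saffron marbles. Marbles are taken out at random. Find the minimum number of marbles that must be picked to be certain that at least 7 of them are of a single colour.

40

Put each drawn marble into a box by colour. The largest draw with every box below 7 takes min(count, 6) from each colour; colours with fewer than 6 contribute all they have.
Σ min(cᵢ, 6) = 2 + 4 + 3 + 4 + 6 + 5 + 4 + 6 + 3 + 2 = 39.
Draw number 39 + 1 = 40 must push one box to 7.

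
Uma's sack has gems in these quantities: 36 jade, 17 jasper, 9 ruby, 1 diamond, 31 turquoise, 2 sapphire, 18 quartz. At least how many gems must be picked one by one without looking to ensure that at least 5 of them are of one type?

Pigeonhole: put each drawn gem into a box by type. The largest draw with every box below 5 takes min(count, 4) from each type; types with fewer than 4 contribute all they have.
Σ min(cᵢ, 4) = 4 + 4 + 4 + 1 + 4 + 2 + 4 = 23.
Draw number 23 + 1 = 24 must push one box to 5.

24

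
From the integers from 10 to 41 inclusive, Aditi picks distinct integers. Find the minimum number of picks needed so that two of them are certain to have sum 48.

19

Group the elements by complementary pair {x, 48−x}: {10,38}, {11,37}, {12,36}, …, giving 14 two-element pairs, the single value 24 (it cannot pair with itself since the integers are distinct), and 3 integers whose partner 48−x falls outside [10,41].
Treating each of those 18 groups as a pigeonhole, one can pick one integer per group — 18 integers — with no two summing to 48.
The 19th integer lands in an occupied pair, forcing a sum of 48.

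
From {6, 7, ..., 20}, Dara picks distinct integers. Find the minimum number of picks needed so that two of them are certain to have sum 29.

10

Group the elements by complementary pair {x, 29−x}: {9,20}, {10,19}, {11,18}, …, giving 6 two-element pairs and 3 integers whose partner 29−x falls outside [6,20].
Pigeonhole: treating each of those 9 groups as a pigeonhole, one can pick one integer per group — 9 integers — with no two summing to 29.
The 10th integer lands in an occupied pair, forcing a sum of 29.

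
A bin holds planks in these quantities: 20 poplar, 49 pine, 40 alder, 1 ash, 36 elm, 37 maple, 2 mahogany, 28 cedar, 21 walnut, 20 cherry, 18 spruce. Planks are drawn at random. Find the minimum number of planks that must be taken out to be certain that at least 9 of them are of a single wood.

76

By the pigeonhole principle, the 11 woods are the holes; the planks drawn are the pigeons.
To avoid 9 of any one wood, the worst case takes at most 8 of each wood, or every plank of a wood that has fewer than 8.
That gives 8 + 8 + 8 + 1 + 8 + 8 + 2 + 8 + 8 + 8 + 8 = 75 planks with no wood reaching 9.
The next plank forces some wood to 9, so 75 + 1 = 76.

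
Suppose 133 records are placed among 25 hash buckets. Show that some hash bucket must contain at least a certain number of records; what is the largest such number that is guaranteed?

6

By pigeonhole, the 25 hash buckets are the holes and the 133 records are the pigeons.
If every hash bucket held at most 5 records, the total would be at most 25 × 5 = 125, which is less than 133.
So some hash bucket holds at least ⌈133/25⌉ = 6 records.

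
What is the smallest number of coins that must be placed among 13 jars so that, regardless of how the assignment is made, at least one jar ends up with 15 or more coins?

183

With 182 coins one could put exactly 14 in each of the 13 jars, and no jar would reach 15.
One more coin must land in a jar that already has 14, giving it 15.
So 13 × 14 + 1 = 183 coins are required.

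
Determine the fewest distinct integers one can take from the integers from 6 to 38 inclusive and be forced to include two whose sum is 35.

A set avoiding the sum 35 can contain at most one of each pair {x, 35−x}, plus the 9 elements whose complement lies outside the range.
The integers 18, …, 38 (21 of them) are such a set: any two sum to at least 18+19 = 37 > 35.
Any 22nd integer completes one of the 12 pairs, so 22 choices force a sum of 35.

22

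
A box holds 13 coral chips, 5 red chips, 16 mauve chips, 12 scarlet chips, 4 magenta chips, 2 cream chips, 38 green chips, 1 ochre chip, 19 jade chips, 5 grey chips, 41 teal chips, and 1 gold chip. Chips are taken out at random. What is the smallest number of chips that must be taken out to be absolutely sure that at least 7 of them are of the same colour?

By pigeonhole, the 12 colours are the holes; the chips drawn are the pigeons.
To avoid 7 of any one colour, the worst case takes at most 6 of each colour, or every chip of a colour that has fewer than 6.
That gives 6 + 5 + 6 + 6 + 4 + 2 + 6 + 1 + 6 + 5 + 6 + 1 = 54 chips with no colour reaching 7.
The next chip forces some colour to 7, so 54 + 1 = 55.

55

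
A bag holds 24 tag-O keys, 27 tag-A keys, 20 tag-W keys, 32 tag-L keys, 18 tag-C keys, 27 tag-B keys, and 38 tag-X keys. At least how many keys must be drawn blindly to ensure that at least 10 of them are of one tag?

64

An adversary could hand out at most 9 keys per tag: 9 + 9 + 9 + 9 + 9 + 9 + 9 = 63 keys and still no tag has 10.
By pigeonhole, one more key lands in a tag already at 9, so 64 draws are enough and 63 are not.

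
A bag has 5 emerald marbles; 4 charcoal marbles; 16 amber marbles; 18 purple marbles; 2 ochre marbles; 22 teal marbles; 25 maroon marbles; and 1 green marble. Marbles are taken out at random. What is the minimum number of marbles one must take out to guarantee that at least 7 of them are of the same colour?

37

An adversary could hand out at most 6 marbles per colour (4 colours run out sooner): 5 + 4 + 6 + 6 + 2 + 6 + 6 + 1 = 36 marbles and still no colour has 7.
One more marble lands in a colour already at 6, so 37 draws are enough and 36 are not.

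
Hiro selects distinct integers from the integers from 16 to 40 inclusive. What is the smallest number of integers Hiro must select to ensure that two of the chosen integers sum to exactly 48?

A set avoiding the sum 48 can contain at most one of each pair {x, 48−x}, plus the 9 elements whose complement lies outside the range or equal to its own complement.
The integers 24, …, 40 (17 of them) are such a set: any two sum to at least 24+25 = 49 > 48.
Pigeonhole: any 18th integer completes one of the 8 pairs, so 18 choices force a sum of 48.

18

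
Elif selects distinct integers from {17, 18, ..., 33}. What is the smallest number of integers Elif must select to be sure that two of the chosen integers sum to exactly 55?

Two chosen integers sum to 55 exactly when both halves of some pair {x, 55−x} with 22 ≤ x ≤ 55−x ≤ 33 are chosen — 6 such pairs.
The remaining 5 elements (those with no distinct partner in range) can never complete a 55-sum, so the worst case takes all of them and one from each pair: 5 + 6 = 11.
By the pigeonhole principle, the 12th integer has to be the second member of some pair, so 11 + 1 = 12.

12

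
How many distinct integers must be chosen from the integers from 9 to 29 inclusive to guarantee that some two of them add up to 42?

14

A set avoiding the sum 42 can contain at most one of each pair {x, 42−x}, plus the 5 elements whose complement lies outside the range or equal to its own complement.
The integers 9, …, 21 (13 of them) are such a set: any two sum to at least 9+10 = 19 and at most 20+21 = 41 < 42.
By pigeonhole, any 14th integer completes one of the 8 pairs, so 14 choices force a sum of 42.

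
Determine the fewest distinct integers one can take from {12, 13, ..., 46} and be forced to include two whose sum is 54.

21

Two chosen integers sum to 54 exactly when both halves of some pair {x, 54−x} with 12 ≤ x ≤ 54−x ≤ 42 are chosen — 15 such pairs.
The remaining 5 elements (those with no distinct partner in range) can never complete a 54-sum, so the worst case takes all of them and one from each pair: 5 + 15 = 20.
The 21st integer has to be the second member of some pair, so 20 + 1 = 21.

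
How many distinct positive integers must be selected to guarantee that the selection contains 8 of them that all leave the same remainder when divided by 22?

Pigeonhole: the 22 residue classes mod 22 are the pigeonholes.
With 154 integers one could put 7 in each residue class and have no class reach 8.
The 155th integer pushes some class to 8, so 22·7 + 1 = 155.

155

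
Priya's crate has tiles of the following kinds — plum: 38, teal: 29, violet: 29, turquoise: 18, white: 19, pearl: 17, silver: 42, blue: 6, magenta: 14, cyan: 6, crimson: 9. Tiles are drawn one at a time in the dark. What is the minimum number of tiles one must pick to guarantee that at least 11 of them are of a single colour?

Put each drawn tile into a box by colour. The largest draw with every box below 11 takes min(count, 10) from each colour; colours with fewer than 10 contribute all they have.
Σ min(cᵢ, 10) = 10 + 10 + 10 + 10 + 10 + 10 + 10 + 6 + 10 + 6 + 9 = 101.
Draw number 101 + 1 = 102 must push one box to 11.

102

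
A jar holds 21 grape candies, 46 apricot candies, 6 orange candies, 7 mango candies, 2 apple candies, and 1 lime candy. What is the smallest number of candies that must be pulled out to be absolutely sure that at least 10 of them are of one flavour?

An adversary could hand out at most 9 candies per flavour (4 flavours run out sooner): 9 + 9 + 6 + 7 + 2 + 1 = 34 candies and still no flavour has 10.
One more candy lands in a flavour already at 9, so 35 draws are enough and 34 are not.

35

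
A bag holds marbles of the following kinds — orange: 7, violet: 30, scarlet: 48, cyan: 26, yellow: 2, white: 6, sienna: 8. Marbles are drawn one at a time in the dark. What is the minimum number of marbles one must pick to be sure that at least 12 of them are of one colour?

57

Pigeonhole: the 7 colours are the holes; the marbles drawn are the pigeons.
To avoid 12 of any one colour, the worst case takes at most 11 of each colour, or every marble of a colour that has fewer than 11.
That gives 7 + 11 + 11 + 11 + 2 + 6 + 8 = 56 marbles with no colour reaching 12.
The next marble forces some colour to 12, so 56 + 1 = 57.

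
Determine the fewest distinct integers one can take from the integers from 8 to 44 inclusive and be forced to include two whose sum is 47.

22

Group the elements by complementary pair {x, 47−x}: {8,39}, {9,38}, {10,37}, …, giving 16 two-element pairs and 5 integers whose partner 47−x falls outside [8,44].
By the pigeonhole principle, treating each of those 21 groups as a pigeonhole, one can pick one integer per group — 21 integers — with no two summing to 47.
The 22nd integer lands in an occupied pair, forcing a sum of 47.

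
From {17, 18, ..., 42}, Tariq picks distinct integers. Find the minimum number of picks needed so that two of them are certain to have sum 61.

Group the elements by complementary pair {x, 61−x}: {19,42}, {20,41}, {21,40}, …, giving 12 two-element pairs and 2 integers whose partner 61−x falls outside [17,42].
Treating each of those 14 groups as a pigeonhole, one can pick one integer per group — 14 integers — with no two summing to 61.
The 15th integer lands in an occupied pair, forcing a sum of 61.

15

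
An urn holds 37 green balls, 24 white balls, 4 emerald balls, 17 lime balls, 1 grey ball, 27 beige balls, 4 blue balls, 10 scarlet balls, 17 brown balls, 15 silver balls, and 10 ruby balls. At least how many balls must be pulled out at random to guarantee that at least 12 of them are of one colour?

96

By pigeonhole, the 11 colours are the holes; the balls drawn are the pigeons.
To avoid 12 of any one colour, the worst case takes at most 11 of each colour, or every ball of a colour that has fewer than 11.
That gives 11 + 11 + 4 + 11 + 1 + 11 + 4 + 10 + 11 + 11 + 10 = 95 balls with no colour reaching 12.
The next ball forces some colour to 12, so 95 + 1 = 96.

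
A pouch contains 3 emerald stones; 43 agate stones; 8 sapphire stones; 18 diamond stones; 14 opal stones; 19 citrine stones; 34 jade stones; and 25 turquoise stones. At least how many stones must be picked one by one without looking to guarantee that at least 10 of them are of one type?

66

The 8 types are the holes; the stones drawn are the pigeons.
To avoid 10 of any one type, the worst case takes at most 9 of each type, or every stone of a type that has fewer than 9.
That gives 3 + 9 + 8 + 9 + 9 + 9 + 9 + 9 = 65 stones with no type reaching 10.
The next stone forces some type to 10, so 65 + 1 = 66.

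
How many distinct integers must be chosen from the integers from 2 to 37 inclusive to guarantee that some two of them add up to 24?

Two chosen integers sum to 24 exactly when both halves of some pair {x, 24−x} with 2 ≤ x ≤ 24−x ≤ 22 are chosen — 10 such pairs.
The remaining 16 elements (those with no distinct partner in range) can never complete a 24-sum, so the worst case takes all of them and one from each pair: 16 + 10 = 26.
Pigeonhole: the 27th integer has to be the second member of some pair, so 26 + 1 = 27.

27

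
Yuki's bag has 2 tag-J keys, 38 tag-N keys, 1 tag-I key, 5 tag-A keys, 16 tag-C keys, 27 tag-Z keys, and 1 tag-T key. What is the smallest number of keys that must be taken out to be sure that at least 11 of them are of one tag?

By pigeonhole, put each drawn key into a box by tag. The largest draw with every box below 11 takes min(count, 10) from each tag; tags with fewer than 10 contribute all they have.
Σ min(cᵢ, 10) = 2 + 10 + 1 + 5 + 10 + 10 + 1 = 39.
Draw number 39 + 1 = 40 must push one box to 11.

40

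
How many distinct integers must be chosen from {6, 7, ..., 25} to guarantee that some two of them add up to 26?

A set avoiding the sum 26 can contain at most one of each pair {x, 26−x}, plus the 6 elements whose complement lies outside the range or equal to its own complement.
The integers 13, …, 25 (13 of them) are such a set: any two sum to at least 13+14 = 27 > 26.
Any 14th integer completes one of the 7 pairs, so 14 choices force a sum of 26.

14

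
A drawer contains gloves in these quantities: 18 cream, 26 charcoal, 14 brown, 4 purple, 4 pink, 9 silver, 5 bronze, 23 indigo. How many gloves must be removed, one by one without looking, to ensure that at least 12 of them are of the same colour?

67

An adversary could hand out at most 11 gloves per colour (4 colours run out sooner): 11 + 11 + 11 + 4 + 4 + 9 + 5 + 11 = 66 gloves and still no colour has 12.
By pigeonhole, one more glove lands in a colour already at 11, so 67 draws are enough and 66 are not.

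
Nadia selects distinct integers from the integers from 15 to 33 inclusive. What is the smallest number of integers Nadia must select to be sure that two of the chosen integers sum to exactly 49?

Two chosen integers sum to 49 exactly when both halves of some pair {x, 49−x} with 16 ≤ x ≤ 49−x ≤ 33 are chosen — 9 such pairs.
The remaining 1 element (those with no distinct partner in range) can never complete a 49-sum, so the worst case takes all of them and one from each pair: 1 + 9 = 10.
The 11th integer has to be the second member of some pair, so 10 + 1 = 11.

11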